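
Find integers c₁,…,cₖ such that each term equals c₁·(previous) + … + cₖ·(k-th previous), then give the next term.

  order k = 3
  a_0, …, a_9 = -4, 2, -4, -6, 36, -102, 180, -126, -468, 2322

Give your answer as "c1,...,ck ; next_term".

-3,-3,3 ; -5940

  a_3 = -3·-4 + -3·2 + 3·-4 = -6
  a_4 = -3·-6 + -3·-4 + 3·2 = 36
  a_5 = -3·36 + -3·-6 + 3·-4 = -102
  a_6 = -3·-102 + -3·36 + 3·-6 = 180
  a_7 = -3·180 + -3·-102 + 3·36 = -126
  a_8 = -3·-126 + -3·180 + 3·-102 = -468
  a_9 = -3·-468 + -3·-126 + 3·180 = 2322
  a_10 = -3·2322 + -3·-468 + 3·-126 = -5940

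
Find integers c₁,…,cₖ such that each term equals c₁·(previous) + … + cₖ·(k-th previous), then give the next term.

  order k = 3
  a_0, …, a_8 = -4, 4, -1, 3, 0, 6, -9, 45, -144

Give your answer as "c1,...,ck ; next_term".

-3,3,3 ; 540

  a_3 = -3·-1 + 3·4 + 3·-4 = 3
  a_4 = -3·3 + 3·-1 + 3·4 = 0
  a_5 = -3·0 + 3·3 + 3·-1 = 6
  a_6 = -3·6 + 3·0 + 3·3 = -9
  a_7 = -3·-9 + 3·6 + 3·0 = 45
  a_8 = -3·45 + 3·-9 + 3·6 = -144
  a_9 = -3·-144 + 3·45 + 3·-9 = 540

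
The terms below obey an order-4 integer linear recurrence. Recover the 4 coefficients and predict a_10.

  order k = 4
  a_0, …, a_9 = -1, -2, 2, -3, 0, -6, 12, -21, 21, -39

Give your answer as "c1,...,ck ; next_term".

  a_4 = -1·-3 + 0·2 + 0·-2 + 3·-1 = 0
  a_5 = -1·0 + 0·-3 + 0·2 + 3·-2 = -6
  a_6 = -1·-6 + 0·0 + 0·-3 + 3·2 = 12
  a_7 = -1·12 + 0·-6 + 0·0 + 3·-3 = -21
  a_8 = -1·-21 + 0·12 + 0·-6 + 3·0 = 21
  a_9 = -1·21 + 0·-21 + 0·12 + 3·-6 = -39
  a_10 = -1·-39 + 0·21 + 0·-21 + 3·12 = 75

-1,0,0,3 ; 75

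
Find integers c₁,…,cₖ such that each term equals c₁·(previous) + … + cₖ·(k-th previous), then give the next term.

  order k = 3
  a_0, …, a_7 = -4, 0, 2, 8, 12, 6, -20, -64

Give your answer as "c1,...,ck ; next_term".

2,-2,-1 ; -94

  a_3 = 2·2 + -2·0 + -1·-4 = 8
  a_4 = 2·8 + -2·2 + -1·0 = 12
  a_5 = 2·12 + -2·8 + -1·2 = 6
  a_6 = 2·6 + -2·12 + -1·8 = -20
  a_7 = 2·-20 + -2·6 + -1·12 = -64
  a_8 = 2·-64 + -2·-20 + -1·6 = -94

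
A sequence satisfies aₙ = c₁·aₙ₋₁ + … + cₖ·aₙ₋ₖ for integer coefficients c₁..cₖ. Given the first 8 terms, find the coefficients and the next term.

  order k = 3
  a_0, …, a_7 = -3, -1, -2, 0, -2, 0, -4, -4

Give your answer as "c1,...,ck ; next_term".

2,2,-2 ; -16

  a_3 = 2·-2 + 2·-1 + -2·-3 = 0
  a_4 = 2·0 + 2·-2 + -2·-1 = -2
  a_5 = 2·-2 + 2·0 + -2·-2 = 0
  a_6 = 2·0 + 2·-2 + -2·0 = -4
  a_7 = 2·-4 + 2·0 + -2·-2 = -4
  a_8 = 2·-4 + 2·-4 + -2·0 = -16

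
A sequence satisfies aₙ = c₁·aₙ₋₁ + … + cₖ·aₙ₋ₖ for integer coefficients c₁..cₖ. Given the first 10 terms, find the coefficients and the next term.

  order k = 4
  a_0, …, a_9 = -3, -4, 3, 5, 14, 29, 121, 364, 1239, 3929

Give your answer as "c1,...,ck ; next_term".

  a_4 = 2·5 + 4·3 + -1·-4 + 4·-3 = 14
  a_5 = 2·14 + 4·5 + -1·3 + 4·-4 = 29
  a_6 = 2·29 + 4·14 + -1·5 + 4·3 = 121
  a_7 = 2·121 + 4·29 + -1·14 + 4·5 = 364
  a_8 = 2·364 + 4·121 + -1·29 + 4·14 = 1239
  a_9 = 2·1239 + 4·364 + -1·121 + 4·29 = 3929
  a_10 = 2·3929 + 4·1239 + -1·364 + 4·121 = 12934

2,4,-1,4 ; 12934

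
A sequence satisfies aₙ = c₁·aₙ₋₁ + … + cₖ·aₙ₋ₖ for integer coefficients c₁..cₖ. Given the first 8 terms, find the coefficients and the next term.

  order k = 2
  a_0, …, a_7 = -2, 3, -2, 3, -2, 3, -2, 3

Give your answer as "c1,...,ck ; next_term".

0,1 ; -2

  a_2 = 0·3 + 1·-2 = -2
  a_3 = 0·-2 + 1·3 = 3
  a_4 = 0·3 + 1·-2 = -2
  a_5 = 0·-2 + 1·3 = 3
  a_6 = 0·3 + 1·-2 = -2
  a_7 = 0·-2 + 1·3 = 3
  a_8 = 0·3 + 1·-2 = -2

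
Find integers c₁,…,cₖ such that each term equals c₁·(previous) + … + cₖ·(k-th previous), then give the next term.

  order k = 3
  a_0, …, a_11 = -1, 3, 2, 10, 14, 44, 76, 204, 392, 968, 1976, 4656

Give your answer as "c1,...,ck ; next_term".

  a_3 = 0·2 + 4·3 + 2·-1 = 10
  a_4 = 0·10 + 4·2 + 2·3 = 14
  a_5 = 0·14 + 4·10 + 2·2 = 44
  a_6 = 0·44 + 4·14 + 2·10 = 76
  a_7 = 0·76 + 4·44 + 2·14 = 204
  a_8 = 0·204 + 4·76 + 2·44 = 392
  a_9 = 0·392 + 4·204 + 2·76 = 968
  a_10 = 0·968 + 4·392 + 2·204 = 1976
  a_11 = 0·1976 + 4·968 + 2·392 = 4656
  a_12 = 0·4656 + 4·1976 + 2·968 = 9840

0,4,2 ; 9840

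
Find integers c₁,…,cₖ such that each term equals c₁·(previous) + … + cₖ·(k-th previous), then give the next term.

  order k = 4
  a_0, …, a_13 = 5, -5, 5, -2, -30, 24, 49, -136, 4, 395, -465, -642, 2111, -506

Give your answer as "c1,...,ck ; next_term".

  a_4 = 0·-2 + -2·5 + 3·-5 + -1·5 = -30
  a_5 = 0·-30 + -2·-2 + 3·5 + -1·-5 = 24
  a_6 = 0·24 + -2·-30 + 3·-2 + -1·5 = 49
  a_7 = 0·49 + -2·24 + 3·-30 + -1·-2 = -136
  a_8 = 0·-136 + -2·49 + 3·24 + -1·-30 = 4
  a_9 = 0·4 + -2·-136 + 3·49 + -1·24 = 395
  a_10 = 0·395 + -2·4 + 3·-136 + -1·49 = -465
  a_11 = 0·-465 + -2·395 + 3·4 + -1·-136 = -642
  a_12 = 0·-642 + -2·-465 + 3·395 + -1·4 = 2111
  a_13 = 0·2111 + -2·-642 + 3·-465 + -1·395 = -506
  a_14 = 0·-506 + -2·2111 + 3·-642 + -1·-465 = -5683

0,-2,3,-1 ; -5683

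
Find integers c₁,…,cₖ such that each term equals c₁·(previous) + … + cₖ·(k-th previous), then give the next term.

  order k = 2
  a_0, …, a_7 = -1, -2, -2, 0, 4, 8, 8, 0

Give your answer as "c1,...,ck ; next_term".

  a_2 = 2·-2 + -2·-1 = -2
  a_3 = 2·-2 + -2·-2 = 0
  a_4 = 2·0 + -2·-2 = 4
  a_5 = 2·4 + -2·0 = 8
  a_6 = 2·8 + -2·4 = 8
  a_7 = 2·8 + -2·8 = 0
  a_8 = 2·0 + -2·8 = -16

2,-2 ; -16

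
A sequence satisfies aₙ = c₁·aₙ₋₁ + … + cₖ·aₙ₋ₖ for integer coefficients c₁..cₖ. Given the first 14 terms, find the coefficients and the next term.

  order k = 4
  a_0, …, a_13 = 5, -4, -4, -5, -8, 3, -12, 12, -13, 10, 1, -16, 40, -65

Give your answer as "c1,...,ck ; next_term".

-1,1,1,-1 ; 88

  a_4 = -1·-5 + 1·-4 + 1·-4 + -1·5 = -8
  a_5 = -1·-8 + 1·-5 + 1·-4 + -1·-4 = 3
  a_6 = -1·3 + 1·-8 + 1·-5 + -1·-4 = -12
  a_7 = -1·-12 + 1·3 + 1·-8 + -1·-5 = 12
  a_8 = -1·12 + 1·-12 + 1·3 + -1·-8 = -13
  a_9 = -1·-13 + 1·12 + 1·-12 + -1·3 = 10
  a_10 = -1·10 + 1·-13 + 1·12 + -1·-12 = 1
  a_11 = -1·1 + 1·10 + 1·-13 + -1·12 = -16
  a_12 = -1·-16 + 1·1 + 1·10 + -1·-13 = 40
  a_13 = -1·40 + 1·-16 + 1·1 + -1·10 = -65
  a_14 = -1·-65 + 1·40 + 1·-16 + -1·1 = 88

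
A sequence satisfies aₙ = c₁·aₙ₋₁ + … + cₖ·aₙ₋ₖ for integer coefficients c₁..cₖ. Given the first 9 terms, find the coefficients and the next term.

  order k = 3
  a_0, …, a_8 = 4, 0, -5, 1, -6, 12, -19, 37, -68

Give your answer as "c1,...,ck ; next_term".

  a_3 = -1·-5 + 1·0 + -1·4 = 1
  a_4 = -1·1 + 1·-5 + -1·0 = -6
  a_5 = -1·-6 + 1·1 + -1·-5 = 12
  a_6 = -1·12 + 1·-6 + -1·1 = -19
  a_7 = -1·-19 + 1·12 + -1·-6 = 37
  a_8 = -1·37 + 1·-19 + -1·12 = -68
  a_9 = -1·-68 + 1·37 + -1·-19 = 124

-1,1,-1 ; 124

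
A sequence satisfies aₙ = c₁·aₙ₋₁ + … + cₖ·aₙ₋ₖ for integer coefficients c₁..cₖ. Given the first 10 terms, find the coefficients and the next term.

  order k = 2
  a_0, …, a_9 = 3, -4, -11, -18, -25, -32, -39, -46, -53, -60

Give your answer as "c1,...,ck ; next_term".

2,-1 ; -67

  a_2 = 2·-4 + -1·3 = -11
  a_3 = 2·-11 + -1·-4 = -18
  a_4 = 2·-18 + -1·-11 = -25
  a_5 = 2·-25 + -1·-18 = -32
  a_6 = 2·-32 + -1·-25 = -39
  a_7 = 2·-39 + -1·-32 = -46
  a_8 = 2·-46 + -1·-39 = -53
  a_9 = 2·-53 + -1·-46 = -60
  a_10 = 2·-60 + -1·-53 = -67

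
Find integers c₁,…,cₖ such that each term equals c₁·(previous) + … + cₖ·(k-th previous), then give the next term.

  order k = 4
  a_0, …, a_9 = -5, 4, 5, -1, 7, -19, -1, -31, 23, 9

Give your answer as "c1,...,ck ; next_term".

0,1,-2,-2 ; 87

  a_4 = 0·-1 + 1·5 + -2·4 + -2·-5 = 7
  a_5 = 0·7 + 1·-1 + -2·5 + -2·4 = -19
  a_6 = 0·-19 + 1·7 + -2·-1 + -2·5 = -1
  a_7 = 0·-1 + 1·-19 + -2·7 + -2·-1 = -31
  a_8 = 0·-31 + 1·-1 + -2·-19 + -2·7 = 23
  a_9 = 0·23 + 1·-31 + -2·-1 + -2·-19 = 9
  a_10 = 0·9 + 1·23 + -2·-31 + -2·-1 = 87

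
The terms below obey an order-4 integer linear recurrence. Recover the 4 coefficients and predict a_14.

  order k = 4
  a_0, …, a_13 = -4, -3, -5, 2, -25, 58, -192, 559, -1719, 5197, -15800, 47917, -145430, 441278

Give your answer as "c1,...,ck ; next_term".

-3,0,1,4 ; -1339117

  a_4 = -3·2 + 0·-5 + 1·-3 + 4·-4 = -25
  a_5 = -3·-25 + 0·2 + 1·-5 + 4·-3 = 58
  a_6 = -3·58 + 0·-25 + 1·2 + 4·-5 = -192
  a_7 = -3·-192 + 0·58 + 1·-25 + 4·2 = 559
  a_8 = -3·559 + 0·-192 + 1·58 + 4·-25 = -1719
  a_9 = -3·-1719 + 0·559 + 1·-192 + 4·58 = 5197
  a_10 = -3·5197 + 0·-1719 + 1·559 + 4·-192 = -15800
  a_11 = -3·-15800 + 0·5197 + 1·-1719 + 4·559 = 47917
  a_12 = -3·47917 + 0·-15800 + 1·5197 + 4·-1719 = -145430
  a_13 = -3·-145430 + 0·47917 + 1·-15800 + 4·5197 = 441278
  a_14 = -3·441278 + 0·-145430 + 1·47917 + 4·-15800 = -1339117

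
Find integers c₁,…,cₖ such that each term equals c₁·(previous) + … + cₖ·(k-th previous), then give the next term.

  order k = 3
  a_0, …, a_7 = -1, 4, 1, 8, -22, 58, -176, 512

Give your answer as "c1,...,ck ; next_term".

-2,2,-2 ; -1492

  a_3 = -2·1 + 2·4 + -2·-1 = 8
  a_4 = -2·8 + 2·1 + -2·4 = -22
  a_5 = -2·-22 + 2·8 + -2·1 = 58
  a_6 = -2·58 + 2·-22 + -2·8 = -176
  a_7 = -2·-176 + 2·58 + -2·-22 = 512
  a_8 = -2·512 + 2·-176 + -2·58 = -1492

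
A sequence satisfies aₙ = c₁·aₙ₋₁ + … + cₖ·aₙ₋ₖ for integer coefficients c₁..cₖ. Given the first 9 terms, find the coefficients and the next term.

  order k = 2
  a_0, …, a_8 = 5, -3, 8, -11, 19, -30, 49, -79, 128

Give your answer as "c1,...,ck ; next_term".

-1,1 ; -207

  a_2 = -1·-3 + 1·5 = 8
  a_3 = -1·8 + 1·-3 = -11
  a_4 = -1·-11 + 1·8 = 19
  a_5 = -1·19 + 1·-11 = -30
  a_6 = -1·-30 + 1·19 = 49
  a_7 = -1·49 + 1·-30 = -79
  a_8 = -1·-79 + 1·49 = 128
  a_9 = -1·128 + 1·-79 = -207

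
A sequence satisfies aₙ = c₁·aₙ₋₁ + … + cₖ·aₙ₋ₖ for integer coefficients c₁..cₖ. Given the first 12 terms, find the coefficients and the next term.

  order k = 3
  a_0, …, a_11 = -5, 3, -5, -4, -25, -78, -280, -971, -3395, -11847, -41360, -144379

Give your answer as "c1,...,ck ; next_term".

3,2,-1 ; -504010

  a_3 = 3·-5 + 2·3 + -1·-5 = -4
  a_4 = 3·-4 + 2·-5 + -1·3 = -25
  a_5 = 3·-25 + 2·-4 + -1·-5 = -78
  a_6 = 3·-78 + 2·-25 + -1·-4 = -280
  a_7 = 3·-280 + 2·-78 + -1·-25 = -971
  a_8 = 3·-971 + 2·-280 + -1·-78 = -3395
  a_9 = 3·-3395 + 2·-971 + -1·-280 = -11847
  a_10 = 3·-11847 + 2·-3395 + -1·-971 = -41360
  a_11 = 3·-41360 + 2·-11847 + -1·-3395 = -144379
  a_12 = 3·-144379 + 2·-41360 + -1·-11847 = -504010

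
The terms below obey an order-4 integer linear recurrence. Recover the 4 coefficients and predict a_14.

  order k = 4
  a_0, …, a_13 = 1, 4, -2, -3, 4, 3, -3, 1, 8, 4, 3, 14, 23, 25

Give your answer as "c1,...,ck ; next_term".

  a_4 = 0·-3 + 1·-2 + 1·4 + 2·1 = 4
  a_5 = 0·4 + 1·-3 + 1·-2 + 2·4 = 3
  a_6 = 0·3 + 1·4 + 1·-3 + 2·-2 = -3
  a_7 = 0·-3 + 1·3 + 1·4 + 2·-3 = 1
  a_8 = 0·1 + 1·-3 + 1·3 + 2·4 = 8
  a_9 = 0·8 + 1·1 + 1·-3 + 2·3 = 4
  a_10 = 0·4 + 1·8 + 1·1 + 2·-3 = 3
  a_11 = 0·3 + 1·4 + 1·8 + 2·1 = 14
  a_12 = 0·14 + 1·3 + 1·4 + 2·8 = 23
  a_13 = 0·23 + 1·14 + 1·3 + 2·4 = 25
  a_14 = 0·25 + 1·23 + 1·14 + 2·3 = 43

0,1,1,2 ; 43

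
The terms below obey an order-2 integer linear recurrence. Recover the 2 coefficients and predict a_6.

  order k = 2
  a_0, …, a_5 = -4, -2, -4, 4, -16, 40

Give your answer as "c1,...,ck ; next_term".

-2,2 ; -112

  a_2 = -2·-2 + 2·-4 = -4
  a_3 = -2·-4 + 2·-2 = 4
  a_4 = -2·4 + 2·-4 = -16
  a_5 = -2·-16 + 2·4 = 40
  a_6 = -2·40 + 2·-16 = -112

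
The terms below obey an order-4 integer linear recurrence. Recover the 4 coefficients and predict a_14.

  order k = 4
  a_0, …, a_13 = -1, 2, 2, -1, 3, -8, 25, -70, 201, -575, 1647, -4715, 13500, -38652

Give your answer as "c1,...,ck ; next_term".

-2,2,-1,1 ; 110666

  a_4 = -2·-1 + 2·2 + -1·2 + 1·-1 = 3
  a_5 = -2·3 + 2·-1 + -1·2 + 1·2 = -8
  a_6 = -2·-8 + 2·3 + -1·-1 + 1·2 = 25
  a_7 = -2·25 + 2·-8 + -1·3 + 1·-1 = -70
  a_8 = -2·-70 + 2·25 + -1·-8 + 1·3 = 201
  a_9 = -2·201 + 2·-70 + -1·25 + 1·-8 = -575
  a_10 = -2·-575 + 2·201 + -1·-70 + 1·25 = 1647
  a_11 = -2·1647 + 2·-575 + -1·201 + 1·-70 = -4715
  a_12 = -2·-4715 + 2·1647 + -1·-575 + 1·201 = 13500
  a_13 = -2·13500 + 2·-4715 + -1·1647 + 1·-575 = -38652
  a_14 = -2·-38652 + 2·13500 + -1·-4715 + 1·1647 = 110666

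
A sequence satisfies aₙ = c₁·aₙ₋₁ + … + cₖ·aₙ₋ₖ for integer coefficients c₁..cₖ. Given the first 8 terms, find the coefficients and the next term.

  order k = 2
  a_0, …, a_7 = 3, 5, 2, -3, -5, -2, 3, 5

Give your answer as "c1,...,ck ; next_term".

  a_2 = 1·5 + -1·3 = 2
  a_3 = 1·2 + -1·5 = -3
  a_4 = 1·-3 + -1·2 = -5
  a_5 = 1·-5 + -1·-3 = -2
  a_6 = 1·-2 + -1·-5 = 3
  a_7 = 1·3 + -1·-2 = 5
  a_8 = 1·5 + -1·3 = 2

1,-1 ; 2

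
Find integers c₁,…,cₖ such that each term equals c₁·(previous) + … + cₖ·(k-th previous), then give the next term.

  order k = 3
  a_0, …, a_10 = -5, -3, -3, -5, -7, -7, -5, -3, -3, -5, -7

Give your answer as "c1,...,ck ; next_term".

  a_3 = 2·-3 + -2·-3 + 1·-5 = -5
  a_4 = 2·-5 + -2·-3 + 1·-3 = -7
  a_5 = 2·-7 + -2·-5 + 1·-3 = -7
  a_6 = 2·-7 + -2·-7 + 1·-5 = -5
  a_7 = 2·-5 + -2·-7 + 1·-7 = -3
  a_8 = 2·-3 + -2·-5 + 1·-7 = -3
  a_9 = 2·-3 + -2·-3 + 1·-5 = -5
  a_10 = 2·-5 + -2·-3 + 1·-3 = -7
  a_11 = 2·-7 + -2·-5 + 1·-3 = -7

2,-2,1 ; -7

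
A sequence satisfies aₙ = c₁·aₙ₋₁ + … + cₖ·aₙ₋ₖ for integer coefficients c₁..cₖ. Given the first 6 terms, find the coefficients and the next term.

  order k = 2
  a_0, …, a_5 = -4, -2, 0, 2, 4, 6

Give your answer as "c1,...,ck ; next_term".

  a_2 = 2·-2 + -1·-4 = 0
  a_3 = 2·0 + -1·-2 = 2
  a_4 = 2·2 + -1·0 = 4
  a_5 = 2·4 + -1·2 = 6
  a_6 = 2·6 + -1·4 = 8

2,-1 ; 8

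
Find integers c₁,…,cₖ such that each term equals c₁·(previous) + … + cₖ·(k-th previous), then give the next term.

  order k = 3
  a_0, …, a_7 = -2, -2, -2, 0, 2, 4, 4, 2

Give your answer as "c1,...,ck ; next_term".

1,0,-1 ; -2

  a_3 = 1·-2 + 0·-2 + -1·-2 = 0
  a_4 = 1·0 + 0·-2 + -1·-2 = 2
  a_5 = 1·2 + 0·0 + -1·-2 = 4
  a_6 = 1·4 + 0·2 + -1·0 = 4
  a_7 = 1·4 + 0·4 + -1·2 = 2
  a_8 = 1·2 + 0·4 + -1·4 = -2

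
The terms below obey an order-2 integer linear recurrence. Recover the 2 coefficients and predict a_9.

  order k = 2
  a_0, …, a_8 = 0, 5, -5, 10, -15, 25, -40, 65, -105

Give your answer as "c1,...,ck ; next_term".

  a_2 = -1·5 + 1·0 = -5
  a_3 = -1·-5 + 1·5 = 10
  a_4 = -1·10 + 1·-5 = -15
  a_5 = -1·-15 + 1·10 = 25
  a_6 = -1·25 + 1·-15 = -40
  a_7 = -1·-40 + 1·25 = 65
  a_8 = -1·65 + 1·-40 = -105
  a_9 = -1·-105 + 1·65 = 170

-1,1 ; 170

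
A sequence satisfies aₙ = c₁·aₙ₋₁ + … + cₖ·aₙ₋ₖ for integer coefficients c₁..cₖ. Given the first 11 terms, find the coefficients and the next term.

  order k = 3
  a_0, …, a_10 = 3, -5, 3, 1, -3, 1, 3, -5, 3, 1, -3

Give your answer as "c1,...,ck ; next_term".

  a_3 = -2·3 + -2·-5 + -1·3 = 1
  a_4 = -2·1 + -2·3 + -1·-5 = -3
  a_5 = -2·-3 + -2·1 + -1·3 = 1
  a_6 = -2·1 + -2·-3 + -1·1 = 3
  a_7 = -2·3 + -2·1 + -1·-3 = -5
  a_8 = -2·-5 + -2·3 + -1·1 = 3
  a_9 = -2·3 + -2·-5 + -1·3 = 1
  a_10 = -2·1 + -2·3 + -1·-5 = -3
  a_11 = -2·-3 + -2·1 + -1·3 = 1

-2,-2,-1 ; 1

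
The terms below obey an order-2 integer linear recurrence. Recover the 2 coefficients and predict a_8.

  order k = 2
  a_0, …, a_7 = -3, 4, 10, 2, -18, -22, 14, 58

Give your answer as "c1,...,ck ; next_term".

1,-2 ; 30

  a_2 = 1·4 + -2·-3 = 10
  a_3 = 1·10 + -2·4 = 2
  a_4 = 1·2 + -2·10 = -18
  a_5 = 1·-18 + -2·2 = -22
  a_6 = 1·-22 + -2·-18 = 14
  a_7 = 1·14 + -2·-22 = 58
  a_8 = 1·58 + -2·14 = 30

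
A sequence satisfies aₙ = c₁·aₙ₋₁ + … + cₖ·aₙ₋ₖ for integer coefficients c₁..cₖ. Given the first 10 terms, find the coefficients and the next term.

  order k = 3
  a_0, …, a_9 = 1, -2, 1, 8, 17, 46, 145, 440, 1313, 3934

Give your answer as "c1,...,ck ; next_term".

  a_3 = 3·1 + -1·-2 + 3·1 = 8
  a_4 = 3·8 + -1·1 + 3·-2 = 17
  a_5 = 3·17 + -1·8 + 3·1 = 46
  a_6 = 3·46 + -1·17 + 3·8 = 145
  a_7 = 3·145 + -1·46 + 3·17 = 440
  a_8 = 3·440 + -1·145 + 3·46 = 1313
  a_9 = 3·1313 + -1·440 + 3·145 = 3934
  a_10 = 3·3934 + -1·1313 + 3·440 = 11809

3,-1,3 ; 11809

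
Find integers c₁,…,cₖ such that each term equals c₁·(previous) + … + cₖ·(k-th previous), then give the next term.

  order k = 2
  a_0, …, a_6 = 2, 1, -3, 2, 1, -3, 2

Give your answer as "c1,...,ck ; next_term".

-1,-1 ; 1

  a_2 = -1·1 + -1·2 = -3
  a_3 = -1·-3 + -1·1 = 2
  a_4 = -1·2 + -1·-3 = 1
  a_5 = -1·1 + -1·2 = -3
  a_6 = -1·-3 + -1·1 = 2
  a_7 = -1·2 + -1·-3 = 1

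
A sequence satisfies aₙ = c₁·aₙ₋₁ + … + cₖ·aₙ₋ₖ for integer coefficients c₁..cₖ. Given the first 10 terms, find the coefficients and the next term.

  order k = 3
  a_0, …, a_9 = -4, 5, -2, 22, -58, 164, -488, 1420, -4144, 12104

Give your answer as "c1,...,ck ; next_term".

  a_3 = -2·-2 + 2·5 + -2·-4 = 22
  a_4 = -2·22 + 2·-2 + -2·5 = -58
  a_5 = -2·-58 + 2·22 + -2·-2 = 164
  a_6 = -2·164 + 2·-58 + -2·22 = -488
  a_7 = -2·-488 + 2·164 + -2·-58 = 1420
  a_8 = -2·1420 + 2·-488 + -2·164 = -4144
  a_9 = -2·-4144 + 2·1420 + -2·-488 = 12104
  a_10 = -2·12104 + 2·-4144 + -2·1420 = -35336

-2,2,-2 ; -35336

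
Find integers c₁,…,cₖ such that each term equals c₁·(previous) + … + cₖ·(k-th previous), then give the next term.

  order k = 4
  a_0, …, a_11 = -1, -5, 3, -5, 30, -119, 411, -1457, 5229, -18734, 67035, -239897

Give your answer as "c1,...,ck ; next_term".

-3,1,-3,3 ; 858615

  a_4 = -3·-5 + 1·3 + -3·-5 + 3·-1 = 30
  a_5 = -3·30 + 1·-5 + -3·3 + 3·-5 = -119
  a_6 = -3·-119 + 1·30 + -3·-5 + 3·3 = 411
  a_7 = -3·411 + 1·-119 + -3·30 + 3·-5 = -1457
  a_8 = -3·-1457 + 1·411 + -3·-119 + 3·30 = 5229
  a_9 = -3·5229 + 1·-1457 + -3·411 + 3·-119 = -18734
  a_10 = -3·-18734 + 1·5229 + -3·-1457 + 3·411 = 67035
  a_11 = -3·67035 + 1·-18734 + -3·5229 + 3·-1457 = -239897
  a_12 = -3·-239897 + 1·67035 + -3·-18734 + 3·5229 = 858615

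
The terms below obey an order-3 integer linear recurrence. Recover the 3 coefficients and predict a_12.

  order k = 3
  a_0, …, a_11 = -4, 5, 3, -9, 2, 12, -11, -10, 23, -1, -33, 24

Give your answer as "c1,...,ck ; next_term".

0,-1,1 ; 32

  a_3 = 0·3 + -1·5 + 1·-4 = -9
  a_4 = 0·-9 + -1·3 + 1·5 = 2
  a_5 = 0·2 + -1·-9 + 1·3 = 12
  a_6 = 0·12 + -1·2 + 1·-9 = -11
  a_7 = 0·-11 + -1·12 + 1·2 = -10
  a_8 = 0·-10 + -1·-11 + 1·12 = 23
  a_9 = 0·23 + -1·-10 + 1·-11 = -1
  a_10 = 0·-1 + -1·23 + 1·-10 = -33
  a_11 = 0·-33 + -1·-1 + 1·23 = 24
  a_12 = 0·24 + -1·-33 + 1·-1 = 32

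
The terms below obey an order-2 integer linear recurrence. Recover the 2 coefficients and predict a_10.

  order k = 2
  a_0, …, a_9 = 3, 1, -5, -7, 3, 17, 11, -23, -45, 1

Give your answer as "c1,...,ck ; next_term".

  a_2 = 1·1 + -2·3 = -5
  a_3 = 1·-5 + -2·1 = -7
  a_4 = 1·-7 + -2·-5 = 3
  a_5 = 1·3 + -2·-7 = 17
  a_6 = 1·17 + -2·3 = 11
  a_7 = 1·11 + -2·17 = -23
  a_8 = 1·-23 + -2·11 = -45
  a_9 = 1·-45 + -2·-23 = 1
  a_10 = 1·1 + -2·-45 = 91

1,-2 ; 91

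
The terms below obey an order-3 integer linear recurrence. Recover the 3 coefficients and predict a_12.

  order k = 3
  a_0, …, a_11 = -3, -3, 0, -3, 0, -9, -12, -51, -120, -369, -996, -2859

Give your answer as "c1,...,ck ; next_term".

  a_3 = 2·0 + 3·-3 + -2·-3 = -3
  a_4 = 2·-3 + 3·0 + -2·-3 = 0
  a_5 = 2·0 + 3·-3 + -2·0 = -9
  a_6 = 2·-9 + 3·0 + -2·-3 = -12
  a_7 = 2·-12 + 3·-9 + -2·0 = -51
  a_8 = 2·-51 + 3·-12 + -2·-9 = -120
  a_9 = 2·-120 + 3·-51 + -2·-12 = -369
  a_10 = 2·-369 + 3·-120 + -2·-51 = -996
  a_11 = 2·-996 + 3·-369 + -2·-120 = -2859
  a_12 = 2·-2859 + 3·-996 + -2·-369 = -7968

2,3,-2 ; -7968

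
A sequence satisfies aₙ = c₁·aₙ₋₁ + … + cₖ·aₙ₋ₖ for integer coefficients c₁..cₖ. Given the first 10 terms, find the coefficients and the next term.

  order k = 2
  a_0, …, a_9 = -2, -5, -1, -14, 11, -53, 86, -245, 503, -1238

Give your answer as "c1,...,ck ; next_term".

-1,3 ; 2747

  a_2 = -1·-5 + 3·-2 = -1
  a_3 = -1·-1 + 3·-5 = -14
  a_4 = -1·-14 + 3·-1 = 11
  a_5 = -1·11 + 3·-14 = -53
  a_6 = -1·-53 + 3·11 = 86
  a_7 = -1·86 + 3·-53 = -245
  a_8 = -1·-245 + 3·86 = 503
  a_9 = -1·503 + 3·-245 = -1238
  a_10 = -1·-1238 + 3·503 = 2747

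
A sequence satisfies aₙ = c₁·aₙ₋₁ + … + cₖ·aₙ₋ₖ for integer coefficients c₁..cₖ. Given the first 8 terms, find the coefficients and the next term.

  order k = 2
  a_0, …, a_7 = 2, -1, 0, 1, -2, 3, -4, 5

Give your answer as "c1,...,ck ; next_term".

  a_2 = -2·-1 + -1·2 = 0
  a_3 = -2·0 + -1·-1 = 1
  a_4 = -2·1 + -1·0 = -2
  a_5 = -2·-2 + -1·1 = 3
  a_6 = -2·3 + -1·-2 = -4
  a_7 = -2·-4 + -1·3 = 5
  a_8 = -2·5 + -1·-4 = -6

-2,-1 ; -6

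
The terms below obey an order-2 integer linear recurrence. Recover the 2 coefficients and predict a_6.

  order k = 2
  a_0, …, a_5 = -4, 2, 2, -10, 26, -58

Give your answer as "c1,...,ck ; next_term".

-3,-2 ; 122

  a_2 = -3·2 + -2·-4 = 2
  a_3 = -3·2 + -2·2 = -10
  a_4 = -3·-10 + -2·2 = 26
  a_5 = -3·26 + -2·-10 = -58
  a_6 = -3·-58 + -2·26 = 122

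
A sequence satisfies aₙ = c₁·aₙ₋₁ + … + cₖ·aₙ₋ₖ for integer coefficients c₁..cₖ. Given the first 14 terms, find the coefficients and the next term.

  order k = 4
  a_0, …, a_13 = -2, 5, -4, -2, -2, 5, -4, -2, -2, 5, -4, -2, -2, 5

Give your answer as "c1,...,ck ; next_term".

  a_4 = 0·-2 + 0·-4 + 0·5 + 1·-2 = -2
  a_5 = 0·-2 + 0·-2 + 0·-4 + 1·5 = 5
  a_6 = 0·5 + 0·-2 + 0·-2 + 1·-4 = -4
  a_7 = 0·-4 + 0·5 + 0·-2 + 1·-2 = -2
  a_8 = 0·-2 + 0·-4 + 0·5 + 1·-2 = -2
  a_9 = 0·-2 + 0·-2 + 0·-4 + 1·5 = 5
  a_10 = 0·5 + 0·-2 + 0·-2 + 1·-4 = -4
  a_11 = 0·-4 + 0·5 + 0·-2 + 1·-2 = -2
  a_12 = 0·-2 + 0·-4 + 0·5 + 1·-2 = -2
  a_13 = 0·-2 + 0·-2 + 0·-4 + 1·5 = 5
  a_14 = 0·5 + 0·-2 + 0·-2 + 1·-4 = -4

0,0,0,1 ; -4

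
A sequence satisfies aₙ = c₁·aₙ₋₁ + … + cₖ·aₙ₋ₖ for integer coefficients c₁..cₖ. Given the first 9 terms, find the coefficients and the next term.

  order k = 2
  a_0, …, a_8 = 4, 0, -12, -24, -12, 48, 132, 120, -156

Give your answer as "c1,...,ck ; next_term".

  a_2 = 2·0 + -3·4 = -12
  a_3 = 2·-12 + -3·0 = -24
  a_4 = 2·-24 + -3·-12 = -12
  a_5 = 2·-12 + -3·-24 = 48
  a_6 = 2·48 + -3·-12 = 132
  a_7 = 2·132 + -3·48 = 120
  a_8 = 2·120 + -3·132 = -156
  a_9 = 2·-156 + -3·120 = -672

2,-3 ; -672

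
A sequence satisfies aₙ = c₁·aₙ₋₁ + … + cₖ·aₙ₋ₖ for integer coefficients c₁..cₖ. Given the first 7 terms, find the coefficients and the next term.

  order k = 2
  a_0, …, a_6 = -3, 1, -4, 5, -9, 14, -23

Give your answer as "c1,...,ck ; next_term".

  a_2 = -1·1 + 1·-3 = -4
  a_3 = -1·-4 + 1·1 = 5
  a_4 = -1·5 + 1·-4 = -9
  a_5 = -1·-9 + 1·5 = 14
  a_6 = -1·14 + 1·-9 = -23
  a_7 = -1·-23 + 1·14 = 37

-1,1 ; 37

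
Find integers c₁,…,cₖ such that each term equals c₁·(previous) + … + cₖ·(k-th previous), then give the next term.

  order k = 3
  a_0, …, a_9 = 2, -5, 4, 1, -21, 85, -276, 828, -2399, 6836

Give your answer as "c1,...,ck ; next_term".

  a_3 = -4·4 + -3·-5 + 1·2 = 1
  a_4 = -4·1 + -3·4 + 1·-5 = -21
  a_5 = -4·-21 + -3·1 + 1·4 = 85
  a_6 = -4·85 + -3·-21 + 1·1 = -276
  a_7 = -4·-276 + -3·85 + 1·-21 = 828
  a_8 = -4·828 + -3·-276 + 1·85 = -2399
  a_9 = -4·-2399 + -3·828 + 1·-276 = 6836
  a_10 = -4·6836 + -3·-2399 + 1·828 = -19319

-4,-3,1 ; -19319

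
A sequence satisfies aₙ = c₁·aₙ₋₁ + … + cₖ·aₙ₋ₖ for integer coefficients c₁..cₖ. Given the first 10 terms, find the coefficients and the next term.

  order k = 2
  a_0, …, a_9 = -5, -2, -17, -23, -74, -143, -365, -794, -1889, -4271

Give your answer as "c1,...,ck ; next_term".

  a_2 = 1·-2 + 3·-5 = -17
  a_3 = 1·-17 + 3·-2 = -23
  a_4 = 1·-23 + 3·-17 = -74
  a_5 = 1·-74 + 3·-23 = -143
  a_6 = 1·-143 + 3·-74 = -365
  a_7 = 1·-365 + 3·-143 = -794
  a_8 = 1·-794 + 3·-365 = -1889
  a_9 = 1·-1889 + 3·-794 = -4271
  a_10 = 1·-4271 + 3·-1889 = -9938

1,3 ; -9938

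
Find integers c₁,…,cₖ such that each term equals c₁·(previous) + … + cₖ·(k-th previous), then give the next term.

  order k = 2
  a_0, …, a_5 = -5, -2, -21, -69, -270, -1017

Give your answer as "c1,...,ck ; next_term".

  a_2 = 3·-2 + 3·-5 = -21
  a_3 = 3·-21 + 3·-2 = -69
  a_4 = 3·-69 + 3·-21 = -270
  a_5 = 3·-270 + 3·-69 = -1017
  a_6 = 3·-1017 + 3·-270 = -3861

3,3 ; -3861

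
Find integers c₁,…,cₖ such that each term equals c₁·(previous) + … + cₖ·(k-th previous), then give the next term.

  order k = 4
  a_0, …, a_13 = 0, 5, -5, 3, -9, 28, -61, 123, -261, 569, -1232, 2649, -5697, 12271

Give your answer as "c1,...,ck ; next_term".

  a_4 = -3·3 + -3·-5 + -3·5 + -1·0 = -9
  a_5 = -3·-9 + -3·3 + -3·-5 + -1·5 = 28
  a_6 = -3·28 + -3·-9 + -3·3 + -1·-5 = -61
  a_7 = -3·-61 + -3·28 + -3·-9 + -1·3 = 123
  a_8 = -3·123 + -3·-61 + -3·28 + -1·-9 = -261
  a_9 = -3·-261 + -3·123 + -3·-61 + -1·28 = 569
  a_10 = -3·569 + -3·-261 + -3·123 + -1·-61 = -1232
  a_11 = -3·-1232 + -3·569 + -3·-261 + -1·123 = 2649
  a_12 = -3·2649 + -3·-1232 + -3·569 + -1·-261 = -5697
  a_13 = -3·-5697 + -3·2649 + -3·-1232 + -1·569 = 12271
  a_14 = -3·12271 + -3·-5697 + -3·2649 + -1·-1232 = -26437

-3,-3,-3,-1 ; -26437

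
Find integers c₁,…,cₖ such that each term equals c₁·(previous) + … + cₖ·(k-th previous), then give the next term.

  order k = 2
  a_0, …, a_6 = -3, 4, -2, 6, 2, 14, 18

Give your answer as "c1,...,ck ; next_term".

  a_2 = 1·4 + 2·-3 = -2
  a_3 = 1·-2 + 2·4 = 6
  a_4 = 1·6 + 2·-2 = 2
  a_5 = 1·2 + 2·6 = 14
  a_6 = 1·14 + 2·2 = 18
  a_7 = 1·18 + 2·14 = 46

1,2 ; 46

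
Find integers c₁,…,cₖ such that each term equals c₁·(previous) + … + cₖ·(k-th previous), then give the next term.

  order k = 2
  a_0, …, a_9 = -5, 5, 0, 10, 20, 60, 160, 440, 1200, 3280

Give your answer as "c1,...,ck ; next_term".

2,2 ; 8960

  a_2 = 2·5 + 2·-5 = 0
  a_3 = 2·0 + 2·5 = 10
  a_4 = 2·10 + 2·0 = 20
  a_5 = 2·20 + 2·10 = 60
  a_6 = 2·60 + 2·20 = 160
  a_7 = 2·160 + 2·60 = 440
  a_8 = 2·440 + 2·160 = 1200
  a_9 = 2·1200 + 2·440 = 3280
  a_10 = 2·3280 + 2·1200 = 8960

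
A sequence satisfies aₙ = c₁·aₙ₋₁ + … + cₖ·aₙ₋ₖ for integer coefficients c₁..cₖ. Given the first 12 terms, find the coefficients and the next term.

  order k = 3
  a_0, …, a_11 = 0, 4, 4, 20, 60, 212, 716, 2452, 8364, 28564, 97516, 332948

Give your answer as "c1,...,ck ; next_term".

3,2,-2 ; 1136748

  a_3 = 3·4 + 2·4 + -2·0 = 20
  a_4 = 3·20 + 2·4 + -2·4 = 60
  a_5 = 3·60 + 2·20 + -2·4 = 212
  a_6 = 3·212 + 2·60 + -2·20 = 716
  a_7 = 3·716 + 2·212 + -2·60 = 2452
  a_8 = 3·2452 + 2·716 + -2·212 = 8364
  a_9 = 3·8364 + 2·2452 + -2·716 = 28564
  a_10 = 3·28564 + 2·8364 + -2·2452 = 97516
  a_11 = 3·97516 + 2·28564 + -2·8364 = 332948
  a_12 = 3·332948 + 2·97516 + -2·28564 = 1136748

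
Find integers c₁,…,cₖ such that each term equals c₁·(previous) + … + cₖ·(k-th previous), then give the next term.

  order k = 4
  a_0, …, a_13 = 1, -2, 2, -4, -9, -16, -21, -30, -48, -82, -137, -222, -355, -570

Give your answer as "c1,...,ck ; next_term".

  a_4 = 2·-4 + -1·2 + 0·-2 + 1·1 = -9
  a_5 = 2·-9 + -1·-4 + 0·2 + 1·-2 = -16
  a_6 = 2·-16 + -1·-9 + 0·-4 + 1·2 = -21
  a_7 = 2·-21 + -1·-16 + 0·-9 + 1·-4 = -30
  a_8 = 2·-30 + -1·-21 + 0·-16 + 1·-9 = -48
  a_9 = 2·-48 + -1·-30 + 0·-21 + 1·-16 = -82
  a_10 = 2·-82 + -1·-48 + 0·-30 + 1·-21 = -137
  a_11 = 2·-137 + -1·-82 + 0·-48 + 1·-30 = -222
  a_12 = 2·-222 + -1·-137 + 0·-82 + 1·-48 = -355
  a_13 = 2·-355 + -1·-222 + 0·-137 + 1·-82 = -570
  a_14 = 2·-570 + -1·-355 + 0·-222 + 1·-137 = -922

2,-1,0,1 ; -922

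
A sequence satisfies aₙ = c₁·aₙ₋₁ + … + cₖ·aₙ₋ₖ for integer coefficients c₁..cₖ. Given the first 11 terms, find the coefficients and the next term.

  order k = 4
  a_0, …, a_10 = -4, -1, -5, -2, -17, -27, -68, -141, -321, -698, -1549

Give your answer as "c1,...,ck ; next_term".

1,2,1,1 ; -3407

  a_4 = 1·-2 + 2·-5 + 1·-1 + 1·-4 = -17
  a_5 = 1·-17 + 2·-2 + 1·-5 + 1·-1 = -27
  a_6 = 1·-27 + 2·-17 + 1·-2 + 1·-5 = -68
  a_7 = 1·-68 + 2·-27 + 1·-17 + 1·-2 = -141
  a_8 = 1·-141 + 2·-68 + 1·-27 + 1·-17 = -321
  a_9 = 1·-321 + 2·-141 + 1·-68 + 1·-27 = -698
  a_10 = 1·-698 + 2·-321 + 1·-141 + 1·-68 = -1549
  a_11 = 1·-1549 + 2·-698 + 1·-321 + 1·-141 = -3407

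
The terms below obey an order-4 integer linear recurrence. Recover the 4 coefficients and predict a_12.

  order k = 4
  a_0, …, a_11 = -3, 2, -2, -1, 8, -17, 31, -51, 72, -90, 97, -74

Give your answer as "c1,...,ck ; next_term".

-2,-1,-1,-2 ; -3

  a_4 = -2·-1 + -1·-2 + -1·2 + -2·-3 = 8
  a_5 = -2·8 + -1·-1 + -1·-2 + -2·2 = -17
  a_6 = -2·-17 + -1·8 + -1·-1 + -2·-2 = 31
  a_7 = -2·31 + -1·-17 + -1·8 + -2·-1 = -51
  a_8 = -2·-51 + -1·31 + -1·-17 + -2·8 = 72
  a_9 = -2·72 + -1·-51 + -1·31 + -2·-17 = -90
  a_10 = -2·-90 + -1·72 + -1·-51 + -2·31 = 97
  a_11 = -2·97 + -1·-90 + -1·72 + -2·-51 = -74
  a_12 = -2·-74 + -1·97 + -1·-90 + -2·72 = -3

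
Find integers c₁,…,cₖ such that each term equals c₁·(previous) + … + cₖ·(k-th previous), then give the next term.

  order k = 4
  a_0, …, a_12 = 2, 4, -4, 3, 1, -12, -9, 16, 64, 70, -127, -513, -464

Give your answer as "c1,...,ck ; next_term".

  a_4 = 1·3 + -3·-4 + -2·4 + -3·2 = 1
  a_5 = 1·1 + -3·3 + -2·-4 + -3·4 = -12
  a_6 = 1·-12 + -3·1 + -2·3 + -3·-4 = -9
  a_7 = 1·-9 + -3·-12 + -2·1 + -3·3 = 16
  a_8 = 1·16 + -3·-9 + -2·-12 + -3·1 = 64
  a_9 = 1·64 + -3·16 + -2·-9 + -3·-12 = 70
  a_10 = 1·70 + -3·64 + -2·16 + -3·-9 = -127
  a_11 = 1·-127 + -3·70 + -2·64 + -3·16 = -513
  a_12 = 1·-513 + -3·-127 + -2·70 + -3·64 = -464
  a_13 = 1·-464 + -3·-513 + -2·-127 + -3·70 = 1119

1,-3,-2,-3 ; 1119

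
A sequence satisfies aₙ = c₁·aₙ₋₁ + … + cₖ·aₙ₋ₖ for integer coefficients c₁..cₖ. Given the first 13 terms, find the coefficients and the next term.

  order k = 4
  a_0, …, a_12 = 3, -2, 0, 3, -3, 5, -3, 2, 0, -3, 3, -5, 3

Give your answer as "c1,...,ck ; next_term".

  a_4 = 0·3 + 1·0 + 0·-2 + -1·3 = -3
  a_5 = 0·-3 + 1·3 + 0·0 + -1·-2 = 5
  a_6 = 0·5 + 1·-3 + 0·3 + -1·0 = -3
  a_7 = 0·-3 + 1·5 + 0·-3 + -1·3 = 2
  a_8 = 0·2 + 1·-3 + 0·5 + -1·-3 = 0
  a_9 = 0·0 + 1·2 + 0·-3 + -1·5 = -3
  a_10 = 0·-3 + 1·0 + 0·2 + -1·-3 = 3
  a_11 = 0·3 + 1·-3 + 0·0 + -1·2 = -5
  a_12 = 0·-5 + 1·3 + 0·-3 + -1·0 = 3
  a_13 = 0·3 + 1·-5 + 0·3 + -1·-3 = -2

0,1,0,-1 ; -2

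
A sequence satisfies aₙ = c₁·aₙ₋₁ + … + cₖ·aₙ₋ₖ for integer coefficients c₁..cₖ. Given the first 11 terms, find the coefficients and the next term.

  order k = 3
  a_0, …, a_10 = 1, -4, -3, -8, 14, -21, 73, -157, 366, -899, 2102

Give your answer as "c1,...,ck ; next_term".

  a_3 = -1·-3 + 2·-4 + -3·1 = -8
  a_4 = -1·-8 + 2·-3 + -3·-4 = 14
  a_5 = -1·14 + 2·-8 + -3·-3 = -21
  a_6 = -1·-21 + 2·14 + -3·-8 = 73
  a_7 = -1·73 + 2·-21 + -3·14 = -157
  a_8 = -1·-157 + 2·73 + -3·-21 = 366
  a_9 = -1·366 + 2·-157 + -3·73 = -899
  a_10 = -1·-899 + 2·366 + -3·-157 = 2102
  a_11 = -1·2102 + 2·-899 + -3·366 = -4998

-1,2,-3 ; -4998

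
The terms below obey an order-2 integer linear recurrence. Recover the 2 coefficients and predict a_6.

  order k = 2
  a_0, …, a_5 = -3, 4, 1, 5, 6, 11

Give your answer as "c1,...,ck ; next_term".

  a_2 = 1·4 + 1·-3 = 1
  a_3 = 1·1 + 1·4 = 5
  a_4 = 1·5 + 1·1 = 6
  a_5 = 1·6 + 1·5 = 11
  a_6 = 1·11 + 1·6 = 17

1,1 ; 17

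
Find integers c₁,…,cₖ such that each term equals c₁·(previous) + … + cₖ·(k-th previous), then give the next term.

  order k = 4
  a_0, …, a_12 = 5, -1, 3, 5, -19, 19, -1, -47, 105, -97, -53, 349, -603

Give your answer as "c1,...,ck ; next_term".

-1,-1,1,-2 ; 395

  a_4 = -1·5 + -1·3 + 1·-1 + -2·5 = -19
  a_5 = -1·-19 + -1·5 + 1·3 + -2·-1 = 19
  a_6 = -1·19 + -1·-19 + 1·5 + -2·3 = -1
  a_7 = -1·-1 + -1·19 + 1·-19 + -2·5 = -47
  a_8 = -1·-47 + -1·-1 + 1·19 + -2·-19 = 105
  a_9 = -1·105 + -1·-47 + 1·-1 + -2·19 = -97
  a_10 = -1·-97 + -1·105 + 1·-47 + -2·-1 = -53
  a_11 = -1·-53 + -1·-97 + 1·105 + -2·-47 = 349
  a_12 = -1·349 + -1·-53 + 1·-97 + -2·105 = -603
  a_13 = -1·-603 + -1·349 + 1·-53 + -2·-97 = 395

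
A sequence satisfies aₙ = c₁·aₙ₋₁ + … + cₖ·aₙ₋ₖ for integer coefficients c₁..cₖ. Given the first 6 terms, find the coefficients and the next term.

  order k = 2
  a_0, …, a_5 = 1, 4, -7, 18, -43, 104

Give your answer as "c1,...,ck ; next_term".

-2,1 ; -251

  a_2 = -2·4 + 1·1 = -7
  a_3 = -2·-7 + 1·4 = 18
  a_4 = -2·18 + 1·-7 = -43
  a_5 = -2·-43 + 1·18 = 104
  a_6 = -2·104 + 1·-43 = -251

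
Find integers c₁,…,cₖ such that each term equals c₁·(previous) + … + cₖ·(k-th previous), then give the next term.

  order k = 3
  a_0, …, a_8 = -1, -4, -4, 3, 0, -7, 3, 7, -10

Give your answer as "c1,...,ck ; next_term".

0,-1,1 ; -4

  a_3 = 0·-4 + -1·-4 + 1·-1 = 3
  a_4 = 0·3 + -1·-4 + 1·-4 = 0
  a_5 = 0·0 + -1·3 + 1·-4 = -7
  a_6 = 0·-7 + -1·0 + 1·3 = 3
  a_7 = 0·3 + -1·-7 + 1·0 = 7
  a_8 = 0·7 + -1·3 + 1·-7 = -10
  a_9 = 0·-10 + -1·7 + 1·3 = -4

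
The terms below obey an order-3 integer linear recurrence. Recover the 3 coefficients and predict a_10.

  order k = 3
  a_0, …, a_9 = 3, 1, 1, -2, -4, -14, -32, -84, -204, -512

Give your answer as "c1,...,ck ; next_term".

  a_3 = 2·1 + 2·1 + -2·3 = -2
  a_4 = 2·-2 + 2·1 + -2·1 = -4
  a_5 = 2·-4 + 2·-2 + -2·1 = -14
  a_6 = 2·-14 + 2·-4 + -2·-2 = -32
  a_7 = 2·-32 + 2·-14 + -2·-4 = -84
  a_8 = 2·-84 + 2·-32 + -2·-14 = -204
  a_9 = 2·-204 + 2·-84 + -2·-32 = -512
  a_10 = 2·-512 + 2·-204 + -2·-84 = -1264

2,2,-2 ; -1264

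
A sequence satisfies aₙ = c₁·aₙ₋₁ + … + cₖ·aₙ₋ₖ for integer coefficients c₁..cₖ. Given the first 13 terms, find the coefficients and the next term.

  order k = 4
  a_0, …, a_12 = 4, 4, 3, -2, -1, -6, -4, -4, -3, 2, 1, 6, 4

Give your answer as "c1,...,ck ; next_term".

  a_4 = 0·-2 + 1·3 + 0·4 + -1·4 = -1
  a_5 = 0·-1 + 1·-2 + 0·3 + -1·4 = -6
  a_6 = 0·-6 + 1·-1 + 0·-2 + -1·3 = -4
  a_7 = 0·-4 + 1·-6 + 0·-1 + -1·-2 = -4
  a_8 = 0·-4 + 1·-4 + 0·-6 + -1·-1 = -3
  a_9 = 0·-3 + 1·-4 + 0·-4 + -1·-6 = 2
  a_10 = 0·2 + 1·-3 + 0·-4 + -1·-4 = 1
  a_11 = 0·1 + 1·2 + 0·-3 + -1·-4 = 6
  a_12 = 0·6 + 1·1 + 0·2 + -1·-3 = 4
  a_13 = 0·4 + 1·6 + 0·1 + -1·2 = 4

0,1,0,-1 ; 4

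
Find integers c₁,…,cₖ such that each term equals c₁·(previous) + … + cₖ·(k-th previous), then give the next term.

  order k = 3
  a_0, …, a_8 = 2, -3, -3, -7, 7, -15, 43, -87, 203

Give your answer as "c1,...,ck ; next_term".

-1,2,-2 ; -463

  a_3 = -1·-3 + 2·-3 + -2·2 = -7
  a_4 = -1·-7 + 2·-3 + -2·-3 = 7
  a_5 = -1·7 + 2·-7 + -2·-3 = -15
  a_6 = -1·-15 + 2·7 + -2·-7 = 43
  a_7 = -1·43 + 2·-15 + -2·7 = -87
  a_8 = -1·-87 + 2·43 + -2·-15 = 203
  a_9 = -1·203 + 2·-87 + -2·43 = -463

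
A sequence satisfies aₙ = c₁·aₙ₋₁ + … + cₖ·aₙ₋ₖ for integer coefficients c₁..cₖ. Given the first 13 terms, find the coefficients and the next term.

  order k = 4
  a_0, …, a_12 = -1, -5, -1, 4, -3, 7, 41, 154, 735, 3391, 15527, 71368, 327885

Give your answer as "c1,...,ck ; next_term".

4,2,4,-3 ; 1506211

  a_4 = 4·4 + 2·-1 + 4·-5 + -3·-1 = -3
  a_5 = 4·-3 + 2·4 + 4·-1 + -3·-5 = 7
  a_6 = 4·7 + 2·-3 + 4·4 + -3·-1 = 41
  a_7 = 4·41 + 2·7 + 4·-3 + -3·4 = 154
  a_8 = 4·154 + 2·41 + 4·7 + -3·-3 = 735
  a_9 = 4·735 + 2·154 + 4·41 + -3·7 = 3391
  a_10 = 4·3391 + 2·735 + 4·154 + -3·41 = 15527
  a_11 = 4·15527 + 2·3391 + 4·735 + -3·154 = 71368
  a_12 = 4·71368 + 2·15527 + 4·3391 + -3·735 = 327885
  a_13 = 4·327885 + 2·71368 + 4·15527 + -3·3391 = 1506211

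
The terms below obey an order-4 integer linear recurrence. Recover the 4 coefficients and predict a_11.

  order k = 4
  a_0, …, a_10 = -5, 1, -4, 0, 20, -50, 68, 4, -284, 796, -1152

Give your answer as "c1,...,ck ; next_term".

-2,-2,2,-2 ; 136

  a_4 = -2·0 + -2·-4 + 2·1 + -2·-5 = 20
  a_5 = -2·20 + -2·0 + 2·-4 + -2·1 = -50
  a_6 = -2·-50 + -2·20 + 2·0 + -2·-4 = 68
  a_7 = -2·68 + -2·-50 + 2·20 + -2·0 = 4
  a_8 = -2·4 + -2·68 + 2·-50 + -2·20 = -284
  a_9 = -2·-284 + -2·4 + 2·68 + -2·-50 = 796
  a_10 = -2·796 + -2·-284 + 2·4 + -2·68 = -1152
  a_11 = -2·-1152 + -2·796 + 2·-284 + -2·4 = 136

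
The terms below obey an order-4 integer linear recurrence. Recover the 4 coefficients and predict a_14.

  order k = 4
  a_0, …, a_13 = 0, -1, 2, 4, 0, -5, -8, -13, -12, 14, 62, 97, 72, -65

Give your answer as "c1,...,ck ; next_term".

2,-3,2,-3 ; -338

  a_4 = 2·4 + -3·2 + 2·-1 + -3·0 = 0
  a_5 = 2·0 + -3·4 + 2·2 + -3·-1 = -5
  a_6 = 2·-5 + -3·0 + 2·4 + -3·2 = -8
  a_7 = 2·-8 + -3·-5 + 2·0 + -3·4 = -13
  a_8 = 2·-13 + -3·-8 + 2·-5 + -3·0 = -12
  a_9 = 2·-12 + -3·-13 + 2·-8 + -3·-5 = 14
  a_10 = 2·14 + -3·-12 + 2·-13 + -3·-8 = 62
  a_11 = 2·62 + -3·14 + 2·-12 + -3·-13 = 97
  a_12 = 2·97 + -3·62 + 2·14 + -3·-12 = 72
  a_13 = 2·72 + -3·97 + 2·62 + -3·14 = -65
  a_14 = 2·-65 + -3·72 + 2·97 + -3·62 = -338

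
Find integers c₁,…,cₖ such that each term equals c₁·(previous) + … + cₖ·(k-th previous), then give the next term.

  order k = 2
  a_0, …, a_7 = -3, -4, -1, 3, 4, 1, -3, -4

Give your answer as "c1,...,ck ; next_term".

  a_2 = 1·-4 + -1·-3 = -1
  a_3 = 1·-1 + -1·-4 = 3
  a_4 = 1·3 + -1·-1 = 4
  a_5 = 1·4 + -1·3 = 1
  a_6 = 1·1 + -1·4 = -3
  a_7 = 1·-3 + -1·1 = -4
  a_8 = 1·-4 + -1·-3 = -1

1,-1 ; -1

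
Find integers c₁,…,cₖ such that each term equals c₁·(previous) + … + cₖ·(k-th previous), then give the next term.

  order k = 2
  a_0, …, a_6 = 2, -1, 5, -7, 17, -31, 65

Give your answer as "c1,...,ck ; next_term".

-1,2 ; -127

  a_2 = -1·-1 + 2·2 = 5
  a_3 = -1·5 + 2·-1 = -7
  a_4 = -1·-7 + 2·5 = 17
  a_5 = -1·17 + 2·-7 = -31
  a_6 = -1·-31 + 2·17 = 65
  a_7 = -1·65 + 2·-31 = -127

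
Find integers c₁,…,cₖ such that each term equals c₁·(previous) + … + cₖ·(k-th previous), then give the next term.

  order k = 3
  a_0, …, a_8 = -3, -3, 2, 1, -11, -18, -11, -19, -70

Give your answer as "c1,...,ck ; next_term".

  a_3 = 2·2 + -2·-3 + 3·-3 = 1
  a_4 = 2·1 + -2·2 + 3·-3 = -11
  a_5 = 2·-11 + -2·1 + 3·2 = -18
  a_6 = 2·-18 + -2·-11 + 3·1 = -11
  a_7 = 2·-11 + -2·-18 + 3·-11 = -19
  a_8 = 2·-19 + -2·-11 + 3·-18 = -70
  a_9 = 2·-70 + -2·-19 + 3·-11 = -135

2,-2,3 ; -135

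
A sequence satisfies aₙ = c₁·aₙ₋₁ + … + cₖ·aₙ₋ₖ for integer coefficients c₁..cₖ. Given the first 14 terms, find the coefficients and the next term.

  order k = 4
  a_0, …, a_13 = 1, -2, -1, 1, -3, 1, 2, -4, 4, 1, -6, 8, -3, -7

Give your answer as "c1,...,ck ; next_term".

0,0,1,-1 ; 14

  a_4 = 0·1 + 0·-1 + 1·-2 + -1·1 = -3
  a_5 = 0·-3 + 0·1 + 1·-1 + -1·-2 = 1
  a_6 = 0·1 + 0·-3 + 1·1 + -1·-1 = 2
  a_7 = 0·2 + 0·1 + 1·-3 + -1·1 = -4
  a_8 = 0·-4 + 0·2 + 1·1 + -1·-3 = 4
  a_9 = 0·4 + 0·-4 + 1·2 + -1·1 = 1
  a_10 = 0·1 + 0·4 + 1·-4 + -1·2 = -6
  a_11 = 0·-6 + 0·1 + 1·4 + -1·-4 = 8
  a_12 = 0·8 + 0·-6 + 1·1 + -1·4 = -3
  a_13 = 0·-3 + 0·8 + 1·-6 + -1·1 = -7
  a_14 = 0·-7 + 0·-3 + 1·8 + -1·-6 = 14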